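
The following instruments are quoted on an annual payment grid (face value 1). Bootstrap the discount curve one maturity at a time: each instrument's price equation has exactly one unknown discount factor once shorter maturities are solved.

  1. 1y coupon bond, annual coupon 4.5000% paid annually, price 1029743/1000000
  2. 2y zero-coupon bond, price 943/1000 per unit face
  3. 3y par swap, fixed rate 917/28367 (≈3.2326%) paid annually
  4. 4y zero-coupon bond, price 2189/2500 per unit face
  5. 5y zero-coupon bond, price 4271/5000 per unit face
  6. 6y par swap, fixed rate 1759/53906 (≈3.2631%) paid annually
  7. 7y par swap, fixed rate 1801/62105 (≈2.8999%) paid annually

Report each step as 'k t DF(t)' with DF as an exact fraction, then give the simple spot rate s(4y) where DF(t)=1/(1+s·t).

step 1 [1y] bond c/1=9/200: DF=(1029743/1000000 − 9/200·(0))/(1+9/200) = 4927/5000 ≈ 0.985400
step 2 [2y] zero: DF = P = 943/1000 ≈ 0.943000
step 3 [3y] swap r/1=917/28367: DF=(1 − 917/28367·(0.985400+0.943000))/(1+917/28367) = 9083/10000 ≈ 0.908300
step 4 [4y] zero: DF = P = 2189/2500 ≈ 0.875600
step 5 [5y] zero: DF = P = 4271/5000 ≈ 0.854200
step 6 [6y] swap r/1=1759/53906: DF=(1 − 1759/53906·(0.985400+0.943000+0.908300+0.875600+0.854200))/(1+1759/53906) = 8241/10000 ≈ 0.824100
step 7 [7y] swap r/1=1801/62105: DF=(1 − 1801/62105·(0.985400+0.943000+0.908300+0.875600+0.854200+0.824100))/(1+1801/62105) = 8199/10000 ≈ 0.819900

1 1 4927/5000
2 2 943/1000
3 3 9083/10000
4 4 2189/2500
5 5 4271/5000
6 6 8241/10000
7 7 8199/10000
s(4y) = (1/(2189/2500) − 1)/(4) = 311/8756 ≈ 3.5519%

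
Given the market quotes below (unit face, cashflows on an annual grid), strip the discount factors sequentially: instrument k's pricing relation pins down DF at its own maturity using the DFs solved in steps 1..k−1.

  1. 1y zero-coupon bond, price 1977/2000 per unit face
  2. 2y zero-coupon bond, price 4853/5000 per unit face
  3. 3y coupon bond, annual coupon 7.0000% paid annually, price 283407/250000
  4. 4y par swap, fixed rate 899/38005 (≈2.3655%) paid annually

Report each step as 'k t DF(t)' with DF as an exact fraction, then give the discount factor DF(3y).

1 1 1977/2000
2 2 4853/5000
3 3 9313/10000
4 4 9101/10000
DF(3y) = 9313/10000 ≈ 0.931300

step 1 [1y] zero: DF = P = 1977/2000 ≈ 0.988500
step 2 [2y] zero: DF = P = 4853/5000 ≈ 0.970600
step 3 [3y] bond c/1=7/100: DF=(283407/250000 − 7/100·(0.988500+0.970600))/(1+7/100) = 9313/10000 ≈ 0.931300
step 4 [4y] swap r/1=899/38005: DF=(1 − 899/38005·(0.988500+0.970600+0.931300))/(1+899/38005) = 9101/10000 ≈ 0.910100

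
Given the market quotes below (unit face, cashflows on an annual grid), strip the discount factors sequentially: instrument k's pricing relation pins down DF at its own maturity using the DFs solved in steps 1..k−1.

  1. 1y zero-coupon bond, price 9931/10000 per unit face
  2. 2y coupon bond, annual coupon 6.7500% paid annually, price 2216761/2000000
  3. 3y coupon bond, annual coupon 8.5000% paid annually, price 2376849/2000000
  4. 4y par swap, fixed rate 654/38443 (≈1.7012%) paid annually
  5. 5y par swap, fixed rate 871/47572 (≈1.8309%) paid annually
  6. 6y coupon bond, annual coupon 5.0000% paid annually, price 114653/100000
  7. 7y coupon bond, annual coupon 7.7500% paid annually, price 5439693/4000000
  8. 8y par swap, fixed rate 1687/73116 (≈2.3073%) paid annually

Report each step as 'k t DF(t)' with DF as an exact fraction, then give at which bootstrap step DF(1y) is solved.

step 1 [1y] zero: DF = P = 9931/10000 ≈ 0.993100
step 2 [2y] bond c/1=27/400: DF=(2216761/2000000 − 27/400·(0.993100))/(1+27/400) = 1951/2000 ≈ 0.975500
step 3 [3y] bond c/1=17/200: DF=(2376849/2000000 − 17/200·(0.993100+0.975500))/(1+17/200) = 9411/10000 ≈ 0.941100
step 4 [4y] swap r/1=654/38443: DF=(1 − 654/38443·(0.993100+0.975500+0.941100))/(1+654/38443) = 4673/5000 ≈ 0.934600
step 5 [5y] swap r/1=871/47572: DF=(1 − 871/47572·(0.993100+0.975500+0.941100+0.934600))/(1+871/47572) = 9129/10000 ≈ 0.912900
step 6 [6y] bond c/1=1/20: DF=(114653/100000 − 1/20·(0.993100+0.975500+0.941100+0.934600+0.912900))/(1+1/20) = 4327/5000 ≈ 0.865400
step 7 [7y] bond c/1=31/400: DF=(5439693/4000000 − 31/400·(0.993100+0.975500+0.941100+0.934600+0.912900+0.865400))/(1+31/400) = 8577/10000 ≈ 0.857700
step 8 [8y] swap r/1=1687/73116: DF=(1 − 1687/73116·(0.993100+0.975500+0.941100+0.934600+0.912900+0.865400+0.857700))/(1+1687/73116) = 8313/10000 ≈ 0.831300

1 1 9931/10000
2 2 1951/2000
3 3 9411/10000
4 4 4673/5000
5 5 9129/10000
6 6 4327/5000
7 7 8577/10000
8 8 8313/10000
DF(1y) is solved at step 1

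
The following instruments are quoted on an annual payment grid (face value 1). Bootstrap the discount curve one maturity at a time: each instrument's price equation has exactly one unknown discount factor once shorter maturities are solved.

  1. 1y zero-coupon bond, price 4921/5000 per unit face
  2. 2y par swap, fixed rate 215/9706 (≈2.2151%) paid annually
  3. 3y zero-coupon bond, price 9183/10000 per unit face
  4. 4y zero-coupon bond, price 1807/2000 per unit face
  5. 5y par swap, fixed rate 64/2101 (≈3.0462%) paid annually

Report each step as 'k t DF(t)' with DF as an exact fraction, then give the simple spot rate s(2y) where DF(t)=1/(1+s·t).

step 1 [1y] zero: DF = P = 4921/5000 ≈ 0.984200
step 2 [2y] swap r/1=215/9706: DF=(1 − 215/9706·(0.984200))/(1+215/9706) = 957/1000 ≈ 0.957000
step 3 [3y] zero: DF = P = 9183/10000 ≈ 0.918300
step 4 [4y] zero: DF = P = 1807/2000 ≈ 0.903500
step 5 [5y] swap r/1=64/2101: DF=(1 − 64/2101·(0.984200+0.957000+0.918300+0.903500))/(1+64/2101) = 537/625 ≈ 0.859200

1 1 4921/5000
2 2 957/1000
3 3 9183/10000
4 4 1807/2000
5 5 537/625
s(2y) = (1/(957/1000) − 1)/(2) = 43/1914 ≈ 2.2466%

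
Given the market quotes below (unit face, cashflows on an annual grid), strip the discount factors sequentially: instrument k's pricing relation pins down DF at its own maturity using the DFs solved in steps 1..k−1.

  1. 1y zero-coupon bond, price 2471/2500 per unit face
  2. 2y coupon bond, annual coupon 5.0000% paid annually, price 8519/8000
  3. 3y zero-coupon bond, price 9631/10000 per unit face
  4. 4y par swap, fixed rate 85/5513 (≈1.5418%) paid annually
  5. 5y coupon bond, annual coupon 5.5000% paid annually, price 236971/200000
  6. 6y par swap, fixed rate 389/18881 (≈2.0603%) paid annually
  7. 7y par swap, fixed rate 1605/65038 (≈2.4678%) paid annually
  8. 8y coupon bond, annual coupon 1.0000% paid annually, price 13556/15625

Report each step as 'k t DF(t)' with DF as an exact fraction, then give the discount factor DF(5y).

1 1 2471/2500
2 2 9671/10000
3 3 9631/10000
4 4 1881/2000
5 5 9219/10000
6 6 8833/10000
7 7 1679/2000
8 8 3973/5000
DF(5y) = 9219/10000 ≈ 0.921900

step 1 [1y] zero: DF = P = 2471/2500 ≈ 0.988400
step 2 [2y] bond c/1=1/20: DF=(8519/8000 − 1/20·(0.988400))/(1+1/20) = 9671/10000 ≈ 0.967100
step 3 [3y] zero: DF = P = 9631/10000 ≈ 0.963100
step 4 [4y] swap r/1=85/5513: DF=(1 − 85/5513·(0.988400+0.967100+0.963100))/(1+85/5513) = 1881/2000 ≈ 0.940500
step 5 [5y] bond c/1=11/200: DF=(236971/200000 − 11/200·(0.988400+0.967100+0.963100+0.940500))/(1+11/200) = 9219/10000 ≈ 0.921900
step 6 [6y] swap r/1=389/18881: DF=(1 − 389/18881·(0.988400+0.967100+0.963100+0.940500+0.921900))/(1+389/18881) = 8833/10000 ≈ 0.883300
step 7 [7y] swap r/1=1605/65038: DF=(1 − 1605/65038·(0.988400+0.967100+0.963100+0.940500+0.921900+0.883300))/(1+1605/65038) = 1679/2000 ≈ 0.839500
step 8 [8y] bond c/1=1/100: DF=(13556/15625 − 1/100·(0.988400+0.967100+0.963100+0.940500+0.921900+0.883300+0.839500))/(1+1/100) = 3973/5000 ≈ 0.794600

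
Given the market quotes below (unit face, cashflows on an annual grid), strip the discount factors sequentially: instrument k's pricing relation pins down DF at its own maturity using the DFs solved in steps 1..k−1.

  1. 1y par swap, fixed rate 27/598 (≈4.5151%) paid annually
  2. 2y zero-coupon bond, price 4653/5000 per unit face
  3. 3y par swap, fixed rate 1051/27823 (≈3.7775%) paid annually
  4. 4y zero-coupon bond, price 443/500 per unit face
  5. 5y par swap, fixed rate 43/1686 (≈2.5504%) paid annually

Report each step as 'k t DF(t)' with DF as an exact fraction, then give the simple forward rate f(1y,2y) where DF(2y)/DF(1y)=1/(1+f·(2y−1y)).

step 1 [1y] swap r/1=27/598: DF=(1 − 27/598·(0))/(1+27/598) = 598/625 ≈ 0.956800
step 2 [2y] zero: DF = P = 4653/5000 ≈ 0.930600
step 3 [3y] swap r/1=1051/27823: DF=(1 − 1051/27823·(0.956800+0.930600))/(1+1051/27823) = 8949/10000 ≈ 0.894900
step 4 [4y] zero: DF = P = 443/500 ≈ 0.886000
step 5 [5y] swap r/1=43/1686: DF=(1 − 43/1686·(0.956800+0.930600+0.894900+0.886000))/(1+43/1686) = 8839/10000 ≈ 0.883900

1 1 598/625
2 2 4653/5000
3 3 8949/10000
4 4 443/500
5 5 8839/10000
f(1y,2y) = ((598/625)/(4653/5000) − 1)/(1) = 131/4653 ≈ 2.8154%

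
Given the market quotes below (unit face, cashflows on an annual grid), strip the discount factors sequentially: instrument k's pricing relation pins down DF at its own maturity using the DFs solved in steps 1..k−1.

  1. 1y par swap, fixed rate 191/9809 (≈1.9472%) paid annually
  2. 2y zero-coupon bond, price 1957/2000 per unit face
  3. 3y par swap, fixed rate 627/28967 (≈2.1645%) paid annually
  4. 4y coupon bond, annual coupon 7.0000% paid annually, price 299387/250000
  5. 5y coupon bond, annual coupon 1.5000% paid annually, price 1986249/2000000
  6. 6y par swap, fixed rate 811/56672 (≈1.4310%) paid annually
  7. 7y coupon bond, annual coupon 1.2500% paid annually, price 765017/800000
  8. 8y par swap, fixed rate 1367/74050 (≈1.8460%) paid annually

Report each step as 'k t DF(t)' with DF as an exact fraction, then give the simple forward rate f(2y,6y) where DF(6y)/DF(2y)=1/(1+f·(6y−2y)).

step 1 [1y] swap r/1=191/9809: DF=(1 − 191/9809·(0))/(1+191/9809) = 9809/10000 ≈ 0.980900
step 2 [2y] zero: DF = P = 1957/2000 ≈ 0.978500
step 3 [3y] swap r/1=627/28967: DF=(1 − 627/28967·(0.980900+0.978500))/(1+627/28967) = 9373/10000 ≈ 0.937300
step 4 [4y] bond c/1=7/100: DF=(299387/250000 − 7/100·(0.980900+0.978500+0.937300))/(1+7/100) = 9297/10000 ≈ 0.929700
step 5 [5y] bond c/1=3/200: DF=(1986249/2000000 − 3/200·(0.980900+0.978500+0.937300+0.929700))/(1+3/200) = 9219/10000 ≈ 0.921900
step 6 [6y] swap r/1=811/56672: DF=(1 − 811/56672·(0.980900+0.978500+0.937300+0.929700+0.921900))/(1+811/56672) = 9189/10000 ≈ 0.918900
step 7 [7y] bond c/1=1/80: DF=(765017/800000 − 1/80·(0.980900+0.978500+0.937300+0.929700+0.921900+0.918900))/(1+1/80) = 1749/2000 ≈ 0.874500
step 8 [8y] swap r/1=1367/74050: DF=(1 − 1367/74050·(0.980900+0.978500+0.937300+0.929700+0.921900+0.918900+0.874500))/(1+1367/74050) = 8633/10000 ≈ 0.863300

1 1 9809/10000
2 2 1957/2000
3 3 9373/10000
4 4 9297/10000
5 5 9219/10000
6 6 9189/10000
7 7 1749/2000
8 8 8633/10000
f(2y,6y) = ((1957/2000)/(9189/10000) − 1)/(4) = 149/9189 ≈ 1.6215%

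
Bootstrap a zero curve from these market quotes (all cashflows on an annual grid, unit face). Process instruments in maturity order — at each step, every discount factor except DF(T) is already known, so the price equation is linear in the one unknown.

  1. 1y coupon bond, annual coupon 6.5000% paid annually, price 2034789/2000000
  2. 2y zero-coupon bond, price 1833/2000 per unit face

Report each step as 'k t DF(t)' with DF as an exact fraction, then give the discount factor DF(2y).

1 1 9553/10000
2 2 1833/2000
DF(2y) = 1833/2000 ≈ 0.916500

step 1 [1y] bond c/1=13/200: DF=(2034789/2000000 − 13/200·(0))/(1+13/200) = 9553/10000 ≈ 0.955300
step 2 [2y] zero: DF = P = 1833/2000 ≈ 0.916500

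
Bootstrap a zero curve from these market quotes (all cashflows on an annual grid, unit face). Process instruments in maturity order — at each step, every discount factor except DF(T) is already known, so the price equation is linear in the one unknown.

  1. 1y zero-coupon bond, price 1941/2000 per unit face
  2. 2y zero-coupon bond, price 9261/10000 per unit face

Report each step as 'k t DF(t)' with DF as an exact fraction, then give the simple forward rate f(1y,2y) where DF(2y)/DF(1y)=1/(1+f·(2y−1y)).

1 1 1941/2000
2 2 9261/10000
f(1y,2y) = ((1941/2000)/(9261/10000) − 1)/(1) = 148/3087 ≈ 4.7943%

step 1 [1y] zero: DF = P = 1941/2000 ≈ 0.970500
step 2 [2y] zero: DF = P = 9261/10000 ≈ 0.926100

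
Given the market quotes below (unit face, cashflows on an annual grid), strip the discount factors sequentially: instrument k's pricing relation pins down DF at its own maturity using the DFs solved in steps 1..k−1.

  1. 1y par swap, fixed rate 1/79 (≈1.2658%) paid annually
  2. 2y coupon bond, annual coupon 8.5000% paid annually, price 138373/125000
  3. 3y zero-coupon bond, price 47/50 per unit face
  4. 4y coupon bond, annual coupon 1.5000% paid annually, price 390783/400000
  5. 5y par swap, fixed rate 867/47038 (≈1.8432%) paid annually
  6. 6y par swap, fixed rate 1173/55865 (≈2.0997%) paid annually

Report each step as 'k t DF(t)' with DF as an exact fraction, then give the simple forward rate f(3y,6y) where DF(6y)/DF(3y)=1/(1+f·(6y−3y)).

1 1 79/80
2 2 9429/10000
3 3 47/50
4 4 9201/10000
5 5 9133/10000
6 6 8827/10000
f(3y,6y) = ((47/50)/(8827/10000) − 1)/(3) = 191/8827 ≈ 2.1638%

step 1 [1y] swap r/1=1/79: DF=(1 − 1/79·(0))/(1+1/79) = 79/80 ≈ 0.987500
step 2 [2y] bond c/1=17/200: DF=(138373/125000 − 17/200·(0.987500))/(1+17/200) = 9429/10000 ≈ 0.942900
step 3 [3y] zero: DF = P = 47/50 ≈ 0.940000
step 4 [4y] bond c/1=3/200: DF=(390783/400000 − 3/200·(0.987500+0.942900+0.940000))/(1+3/200) = 9201/10000 ≈ 0.920100
step 5 [5y] swap r/1=867/47038: DF=(1 − 867/47038·(0.987500+0.942900+0.940000+0.920100))/(1+867/47038) = 9133/10000 ≈ 0.913300
step 6 [6y] swap r/1=1173/55865: DF=(1 − 1173/55865·(0.987500+0.942900+0.940000+0.920100+0.913300))/(1+1173/55865) = 8827/10000 ≈ 0.882700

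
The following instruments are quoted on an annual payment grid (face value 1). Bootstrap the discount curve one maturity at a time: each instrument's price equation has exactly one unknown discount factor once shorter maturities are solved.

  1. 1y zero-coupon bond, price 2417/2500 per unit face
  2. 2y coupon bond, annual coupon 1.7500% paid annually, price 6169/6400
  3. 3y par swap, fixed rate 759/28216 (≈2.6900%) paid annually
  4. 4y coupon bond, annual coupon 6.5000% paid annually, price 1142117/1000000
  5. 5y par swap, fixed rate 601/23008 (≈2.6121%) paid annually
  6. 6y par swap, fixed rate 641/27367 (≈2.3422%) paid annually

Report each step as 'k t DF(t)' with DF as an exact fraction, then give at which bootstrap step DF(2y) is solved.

1 1 2417/2500
2 2 9307/10000
3 3 9241/10000
4 4 4501/5000
5 5 4399/5000
6 6 4359/5000
DF(2y) is solved at step 2

step 1 [1y] zero: DF = P = 2417/2500 ≈ 0.966800
step 2 [2y] bond c/1=7/400: DF=(6169/6400 − 7/400·(0.966800))/(1+7/400) = 9307/10000 ≈ 0.930700
step 3 [3y] swap r/1=759/28216: DF=(1 − 759/28216·(0.966800+0.930700))/(1+759/28216) = 9241/10000 ≈ 0.924100
step 4 [4y] bond c/1=13/200: DF=(1142117/1000000 − 13/200·(0.966800+0.930700+0.924100))/(1+13/200) = 4501/5000 ≈ 0.900200
step 5 [5y] swap r/1=601/23008: DF=(1 − 601/23008·(0.966800+0.930700+0.924100+0.900200))/(1+601/23008) = 4399/5000 ≈ 0.879800
step 6 [6y] swap r/1=641/27367: DF=(1 − 641/27367·(0.966800+0.930700+0.924100+0.900200+0.879800))/(1+641/27367) = 4359/5000 ≈ 0.871800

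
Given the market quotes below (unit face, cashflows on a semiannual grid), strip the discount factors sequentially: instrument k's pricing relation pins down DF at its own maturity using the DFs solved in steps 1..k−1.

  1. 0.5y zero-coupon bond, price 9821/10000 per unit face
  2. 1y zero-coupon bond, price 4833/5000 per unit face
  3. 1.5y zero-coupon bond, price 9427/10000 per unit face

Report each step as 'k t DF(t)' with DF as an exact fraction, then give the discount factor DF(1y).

step 1 [0.5y] zero: DF = P = 9821/10000 ≈ 0.982100
step 2 [1y] zero: DF = P = 4833/5000 ≈ 0.966600
step 3 [1.5y] zero: DF = P = 9427/10000 ≈ 0.942700

1 1/2 9821/10000
2 1 4833/5000
3 3/2 9427/10000
DF(1y) = 4833/5000 ≈ 0.966600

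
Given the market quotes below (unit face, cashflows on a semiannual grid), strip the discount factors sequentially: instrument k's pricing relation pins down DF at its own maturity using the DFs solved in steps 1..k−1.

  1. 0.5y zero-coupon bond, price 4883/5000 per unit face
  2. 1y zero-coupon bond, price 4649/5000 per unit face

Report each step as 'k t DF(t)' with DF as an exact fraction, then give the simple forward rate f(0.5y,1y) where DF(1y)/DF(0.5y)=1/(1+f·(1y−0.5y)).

step 1 [0.5y] zero: DF = P = 4883/5000 ≈ 0.976600
step 2 [1y] zero: DF = P = 4649/5000 ≈ 0.929800

1 1/2 4883/5000
2 1 4649/5000
f(0.5y,1y) = ((4883/5000)/(4649/5000) − 1)/(1/2) = 468/4649 ≈ 10.0667%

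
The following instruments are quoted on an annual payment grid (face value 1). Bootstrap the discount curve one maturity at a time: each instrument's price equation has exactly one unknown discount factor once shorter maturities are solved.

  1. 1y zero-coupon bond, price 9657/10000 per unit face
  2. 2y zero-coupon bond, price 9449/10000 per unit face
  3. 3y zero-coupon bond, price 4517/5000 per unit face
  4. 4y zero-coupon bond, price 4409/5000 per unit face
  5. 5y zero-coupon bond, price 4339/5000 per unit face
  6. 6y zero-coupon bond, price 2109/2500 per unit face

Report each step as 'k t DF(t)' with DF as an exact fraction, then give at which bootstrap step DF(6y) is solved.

1 1 9657/10000
2 2 9449/10000
3 3 4517/5000
4 4 4409/5000
5 5 4339/5000
6 6 2109/2500
DF(6y) is solved at step 6

step 1 [1y] zero: DF = P = 9657/10000 ≈ 0.965700
step 2 [2y] zero: DF = P = 9449/10000 ≈ 0.944900
step 3 [3y] zero: DF = P = 4517/5000 ≈ 0.903400
step 4 [4y] zero: DF = P = 4409/5000 ≈ 0.881800
step 5 [5y] zero: DF = P = 4339/5000 ≈ 0.867800
step 6 [6y] zero: DF = P = 2109/2500 ≈ 0.843600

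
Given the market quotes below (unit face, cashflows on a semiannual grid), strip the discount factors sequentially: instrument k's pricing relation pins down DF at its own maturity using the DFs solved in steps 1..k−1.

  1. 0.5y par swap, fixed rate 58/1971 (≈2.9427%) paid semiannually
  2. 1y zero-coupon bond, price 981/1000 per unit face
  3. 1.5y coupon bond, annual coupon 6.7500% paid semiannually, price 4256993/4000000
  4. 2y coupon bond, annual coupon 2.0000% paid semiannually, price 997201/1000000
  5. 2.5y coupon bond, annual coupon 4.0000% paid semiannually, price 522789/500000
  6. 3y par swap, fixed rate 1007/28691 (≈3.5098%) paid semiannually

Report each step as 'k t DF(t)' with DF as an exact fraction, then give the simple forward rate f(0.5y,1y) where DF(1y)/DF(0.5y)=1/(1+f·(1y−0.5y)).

1 1/2 1971/2000
2 1 981/1000
3 3/2 9653/10000
4 2 9583/10000
5 5/2 593/625
6 3 8993/10000
f(0.5y,1y) = ((1971/2000)/(981/1000) − 1)/(1/2) = 1/109 ≈ 0.9174%

step 1 [0.5y] swap r/2=29/1971: DF=(1 − 29/1971·(0))/(1+29/1971) = 1971/2000 ≈ 0.985500
step 2 [1y] zero: DF = P = 981/1000 ≈ 0.981000
step 3 [1.5y] bond c/2=27/800: DF=(4256993/4000000 − 27/800·(0.985500+0.981000))/(1+27/800) = 9653/10000 ≈ 0.965300
step 4 [2y] bond c/2=1/100: DF=(997201/1000000 − 1/100·(0.985500+0.981000+0.965300))/(1+1/100) = 9583/10000 ≈ 0.958300
step 5 [2.5y] bond c/2=1/50: DF=(522789/500000 − 1/50·(0.985500+0.981000+0.965300+0.958300))/(1+1/50) = 593/625 ≈ 0.948800
step 6 [3y] swap r/2=1007/57382: DF=(1 − 1007/57382·(0.985500+0.981000+0.965300+0.958300+0.948800))/(1+1007/57382) = 8993/10000 ≈ 0.899300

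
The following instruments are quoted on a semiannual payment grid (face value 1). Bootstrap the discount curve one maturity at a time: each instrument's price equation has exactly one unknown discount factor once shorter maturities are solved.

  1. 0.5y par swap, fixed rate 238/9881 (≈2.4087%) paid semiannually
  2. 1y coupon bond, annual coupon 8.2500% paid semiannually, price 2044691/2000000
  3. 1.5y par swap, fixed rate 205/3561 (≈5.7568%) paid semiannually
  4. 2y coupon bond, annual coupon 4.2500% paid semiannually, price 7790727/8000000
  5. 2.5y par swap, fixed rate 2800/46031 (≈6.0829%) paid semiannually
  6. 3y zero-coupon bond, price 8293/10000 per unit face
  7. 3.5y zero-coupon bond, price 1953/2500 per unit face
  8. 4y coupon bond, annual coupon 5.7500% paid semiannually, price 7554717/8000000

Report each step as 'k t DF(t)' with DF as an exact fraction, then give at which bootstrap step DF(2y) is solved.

1 1/2 9881/10000
2 1 9427/10000
3 3/2 459/500
4 2 8943/10000
5 5/2 43/50
6 3 8293/10000
7 7/2 1953/2500
8 4 7443/10000
DF(2y) is solved at step 4

step 1 [0.5y] swap r/2=119/9881: DF=(1 − 119/9881·(0))/(1+119/9881) = 9881/10000 ≈ 0.988100
step 2 [1y] bond c/2=33/800: DF=(2044691/2000000 − 33/800·(0.988100))/(1+33/800) = 9427/10000 ≈ 0.942700
step 3 [1.5y] swap r/2=205/7122: DF=(1 − 205/7122·(0.988100+0.942700))/(1+205/7122) = 459/500 ≈ 0.918000
step 4 [2y] bond c/2=17/800: DF=(7790727/8000000 − 17/800·(0.988100+0.942700+0.918000))/(1+17/800) = 8943/10000 ≈ 0.894300
step 5 [2.5y] swap r/2=1400/46031: DF=(1 − 1400/46031·(0.988100+0.942700+0.918000+0.894300))/(1+1400/46031) = 43/50 ≈ 0.860000
step 6 [3y] zero: DF = P = 8293/10000 ≈ 0.829300
step 7 [3.5y] zero: DF = P = 1953/2500 ≈ 0.781200
step 8 [4y] bond c/2=23/800: DF=(7554717/8000000 − 23/800·(0.988100+0.942700+0.918000+0.894300+0.860000+0.829300+0.781200))/(1+23/800) = 7443/10000 ≈ 0.744300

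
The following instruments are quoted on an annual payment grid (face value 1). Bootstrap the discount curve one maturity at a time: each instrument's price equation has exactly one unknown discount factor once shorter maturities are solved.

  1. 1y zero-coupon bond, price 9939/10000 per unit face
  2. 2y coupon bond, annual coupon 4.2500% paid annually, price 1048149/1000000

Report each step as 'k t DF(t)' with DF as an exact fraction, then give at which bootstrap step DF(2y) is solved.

step 1 [1y] zero: DF = P = 9939/10000 ≈ 0.993900
step 2 [2y] bond c/1=17/400: DF=(1048149/1000000 − 17/400·(0.993900))/(1+17/400) = 9649/10000 ≈ 0.964900

1 1 9939/10000
2 2 9649/10000
DF(2y) is solved at step 2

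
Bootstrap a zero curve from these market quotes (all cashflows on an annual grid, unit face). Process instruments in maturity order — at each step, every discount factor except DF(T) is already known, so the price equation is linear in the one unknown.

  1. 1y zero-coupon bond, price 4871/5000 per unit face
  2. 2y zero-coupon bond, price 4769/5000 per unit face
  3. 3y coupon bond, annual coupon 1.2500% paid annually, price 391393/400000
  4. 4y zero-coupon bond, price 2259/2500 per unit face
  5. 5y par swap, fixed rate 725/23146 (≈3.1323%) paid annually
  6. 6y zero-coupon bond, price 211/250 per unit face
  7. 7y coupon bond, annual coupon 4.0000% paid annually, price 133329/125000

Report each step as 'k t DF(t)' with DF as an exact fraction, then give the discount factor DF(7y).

step 1 [1y] zero: DF = P = 4871/5000 ≈ 0.974200
step 2 [2y] zero: DF = P = 4769/5000 ≈ 0.953800
step 3 [3y] bond c/1=1/80: DF=(391393/400000 − 1/80·(0.974200+0.953800))/(1+1/80) = 4713/5000 ≈ 0.942600
step 4 [4y] zero: DF = P = 2259/2500 ≈ 0.903600
step 5 [5y] swap r/1=725/23146: DF=(1 − 725/23146·(0.974200+0.953800+0.942600+0.903600))/(1+725/23146) = 171/200 ≈ 0.855000
step 6 [6y] zero: DF = P = 211/250 ≈ 0.844000
step 7 [7y] bond c/1=1/25: DF=(133329/125000 − 1/25·(0.974200+0.953800+0.942600+0.903600+0.855000+0.844000))/(1+1/25) = 8151/10000 ≈ 0.815100

1 1 4871/5000
2 2 4769/5000
3 3 4713/5000
4 4 2259/2500
5 5 171/200
6 6 211/250
7 7 8151/10000
DF(7y) = 8151/10000 ≈ 0.815100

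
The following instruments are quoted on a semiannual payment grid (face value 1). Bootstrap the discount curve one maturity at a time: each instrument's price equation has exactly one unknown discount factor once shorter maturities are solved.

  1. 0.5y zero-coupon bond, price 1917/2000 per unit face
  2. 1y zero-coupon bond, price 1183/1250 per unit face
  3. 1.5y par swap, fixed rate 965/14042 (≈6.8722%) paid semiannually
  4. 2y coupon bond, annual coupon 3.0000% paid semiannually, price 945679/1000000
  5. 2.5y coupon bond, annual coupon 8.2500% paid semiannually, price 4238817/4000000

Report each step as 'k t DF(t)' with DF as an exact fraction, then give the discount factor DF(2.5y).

1 1/2 1917/2000
2 1 1183/1250
3 3/2 1807/2000
4 2 4451/5000
5 5/2 1089/1250
DF(2.5y) = 1089/1250 ≈ 0.871200

step 1 [0.5y] zero: DF = P = 1917/2000 ≈ 0.958500
step 2 [1y] zero: DF = P = 1183/1250 ≈ 0.946400
step 3 [1.5y] swap r/2=965/28084: DF=(1 − 965/28084·(0.958500+0.946400))/(1+965/28084) = 1807/2000 ≈ 0.903500
step 4 [2y] bond c/2=3/200: DF=(945679/1000000 − 3/200·(0.958500+0.946400+0.903500))/(1+3/200) = 4451/5000 ≈ 0.890200
step 5 [2.5y] bond c/2=33/800: DF=(4238817/4000000 − 33/800·(0.958500+0.946400+0.903500+0.890200))/(1+33/800) = 1089/1250 ≈ 0.871200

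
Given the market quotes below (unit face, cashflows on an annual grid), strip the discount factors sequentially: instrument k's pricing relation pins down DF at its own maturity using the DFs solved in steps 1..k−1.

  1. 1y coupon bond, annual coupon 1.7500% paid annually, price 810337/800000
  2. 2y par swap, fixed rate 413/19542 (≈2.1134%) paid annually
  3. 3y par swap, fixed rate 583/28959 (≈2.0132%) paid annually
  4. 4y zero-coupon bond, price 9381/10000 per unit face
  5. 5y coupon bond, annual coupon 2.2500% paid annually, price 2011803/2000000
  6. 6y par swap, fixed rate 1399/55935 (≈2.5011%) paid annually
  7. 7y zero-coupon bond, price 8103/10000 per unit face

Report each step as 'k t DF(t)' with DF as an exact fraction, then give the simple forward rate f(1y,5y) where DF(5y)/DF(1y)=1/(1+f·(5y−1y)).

step 1 [1y] bond c/1=7/400: DF=(810337/800000 − 7/400·(0))/(1+7/400) = 1991/2000 ≈ 0.995500
step 2 [2y] swap r/1=413/19542: DF=(1 − 413/19542·(0.995500))/(1+413/19542) = 9587/10000 ≈ 0.958700
step 3 [3y] swap r/1=583/28959: DF=(1 − 583/28959·(0.995500+0.958700))/(1+583/28959) = 9417/10000 ≈ 0.941700
step 4 [4y] zero: DF = P = 9381/10000 ≈ 0.938100
step 5 [5y] bond c/1=9/400: DF=(2011803/2000000 − 9/400·(0.995500+0.958700+0.941700+0.938100))/(1+9/400) = 4497/5000 ≈ 0.899400
step 6 [6y] swap r/1=1399/55935: DF=(1 − 1399/55935·(0.995500+0.958700+0.941700+0.938100+0.899400))/(1+1399/55935) = 8601/10000 ≈ 0.860100
step 7 [7y] zero: DF = P = 8103/10000 ≈ 0.810300

1 1 1991/2000
2 2 9587/10000
3 3 9417/10000
4 4 9381/10000
5 5 4497/5000
6 6 8601/10000
7 7 8103/10000
f(1y,5y) = ((1991/2000)/(4497/5000) − 1)/(4) = 961/35976 ≈ 2.6712%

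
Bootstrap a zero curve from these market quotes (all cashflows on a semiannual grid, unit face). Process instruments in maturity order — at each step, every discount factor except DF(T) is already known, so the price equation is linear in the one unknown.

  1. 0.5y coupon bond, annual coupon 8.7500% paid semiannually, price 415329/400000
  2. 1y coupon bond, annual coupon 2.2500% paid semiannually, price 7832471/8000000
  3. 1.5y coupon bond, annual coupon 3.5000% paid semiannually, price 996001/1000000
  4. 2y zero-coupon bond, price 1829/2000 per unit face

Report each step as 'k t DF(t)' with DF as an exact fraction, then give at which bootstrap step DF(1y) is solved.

1 1/2 2487/2500
2 1 9571/10000
3 3/2 9453/10000
4 2 1829/2000
DF(1y) is solved at step 2

step 1 [0.5y] bond c/2=7/160: DF=(415329/400000 − 7/160·(0))/(1+7/160) = 2487/2500 ≈ 0.994800
step 2 [1y] bond c/2=9/800: DF=(7832471/8000000 − 9/800·(0.994800))/(1+9/800) = 9571/10000 ≈ 0.957100
step 3 [1.5y] bond c/2=7/400: DF=(996001/1000000 − 7/400·(0.994800+0.957100))/(1+7/400) = 9453/10000 ≈ 0.945300
step 4 [2y] zero: DF = P = 1829/2000 ≈ 0.914500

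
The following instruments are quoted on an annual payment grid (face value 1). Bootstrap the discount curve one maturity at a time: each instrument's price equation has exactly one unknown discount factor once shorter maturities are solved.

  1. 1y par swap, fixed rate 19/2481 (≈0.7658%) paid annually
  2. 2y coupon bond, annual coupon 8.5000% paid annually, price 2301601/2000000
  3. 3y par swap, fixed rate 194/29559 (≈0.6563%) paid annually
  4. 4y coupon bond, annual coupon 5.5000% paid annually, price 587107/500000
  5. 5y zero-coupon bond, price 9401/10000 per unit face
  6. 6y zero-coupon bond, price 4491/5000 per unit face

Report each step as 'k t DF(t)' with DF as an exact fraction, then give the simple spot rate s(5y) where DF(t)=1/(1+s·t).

1 1 2481/2500
2 2 9829/10000
3 3 4903/5000
4 4 9589/10000
5 5 9401/10000
6 6 4491/5000
s(5y) = (1/(9401/10000) − 1)/(5) = 599/47005 ≈ 1.2743%

step 1 [1y] swap r/1=19/2481: DF=(1 − 19/2481·(0))/(1+19/2481) = 2481/2500 ≈ 0.992400
step 2 [2y] bond c/1=17/200: DF=(2301601/2000000 − 17/200·(0.992400))/(1+17/200) = 9829/10000 ≈ 0.982900
step 3 [3y] swap r/1=194/29559: DF=(1 − 194/29559·(0.992400+0.982900))/(1+194/29559) = 4903/5000 ≈ 0.980600
step 4 [4y] bond c/1=11/200: DF=(587107/500000 − 11/200·(0.992400+0.982900+0.980600))/(1+11/200) = 9589/10000 ≈ 0.958900
step 5 [5y] zero: DF = P = 9401/10000 ≈ 0.940100
step 6 [6y] zero: DF = P = 4491/5000 ≈ 0.898200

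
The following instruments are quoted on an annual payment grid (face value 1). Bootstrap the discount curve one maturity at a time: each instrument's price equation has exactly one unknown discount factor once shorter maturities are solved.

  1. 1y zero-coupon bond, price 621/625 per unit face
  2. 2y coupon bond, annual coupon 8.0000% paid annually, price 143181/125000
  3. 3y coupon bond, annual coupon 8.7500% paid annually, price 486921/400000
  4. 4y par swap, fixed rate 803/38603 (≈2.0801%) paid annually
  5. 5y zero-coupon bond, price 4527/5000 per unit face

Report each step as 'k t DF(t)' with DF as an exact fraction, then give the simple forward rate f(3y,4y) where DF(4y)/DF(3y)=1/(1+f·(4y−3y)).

step 1 [1y] zero: DF = P = 621/625 ≈ 0.993600
step 2 [2y] bond c/1=2/25: DF=(143181/125000 − 2/25·(0.993600))/(1+2/25) = 987/1000 ≈ 0.987000
step 3 [3y] bond c/1=7/80: DF=(486921/400000 − 7/80·(0.993600+0.987000))/(1+7/80) = 24/25 ≈ 0.960000
step 4 [4y] swap r/1=803/38603: DF=(1 − 803/38603·(0.993600+0.987000+0.960000))/(1+803/38603) = 9197/10000 ≈ 0.919700
step 5 [5y] zero: DF = P = 4527/5000 ≈ 0.905400

1 1 621/625
2 2 987/1000
3 3 24/25
4 4 9197/10000
5 5 4527/5000
f(3y,4y) = ((24/25)/(9197/10000) − 1)/(1) = 403/9197 ≈ 4.3819%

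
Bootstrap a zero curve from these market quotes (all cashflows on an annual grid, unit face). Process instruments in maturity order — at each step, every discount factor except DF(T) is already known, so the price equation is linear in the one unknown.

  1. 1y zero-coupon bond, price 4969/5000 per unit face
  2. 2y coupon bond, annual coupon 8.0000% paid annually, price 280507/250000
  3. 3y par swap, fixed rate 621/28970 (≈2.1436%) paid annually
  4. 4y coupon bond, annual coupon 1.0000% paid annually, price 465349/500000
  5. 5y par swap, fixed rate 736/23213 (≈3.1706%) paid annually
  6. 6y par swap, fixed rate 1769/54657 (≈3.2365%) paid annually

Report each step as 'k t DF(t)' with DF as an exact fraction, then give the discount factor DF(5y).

step 1 [1y] zero: DF = P = 4969/5000 ≈ 0.993800
step 2 [2y] bond c/1=2/25: DF=(280507/250000 − 2/25·(0.993800))/(1+2/25) = 9653/10000 ≈ 0.965300
step 3 [3y] swap r/1=621/28970: DF=(1 − 621/28970·(0.993800+0.965300))/(1+621/28970) = 9379/10000 ≈ 0.937900
step 4 [4y] bond c/1=1/100: DF=(465349/500000 − 1/100·(0.993800+0.965300+0.937900))/(1+1/100) = 558/625 ≈ 0.892800
step 5 [5y] swap r/1=736/23213: DF=(1 − 736/23213·(0.993800+0.965300+0.937900+0.892800))/(1+736/23213) = 533/625 ≈ 0.852800
step 6 [6y] swap r/1=1769/54657: DF=(1 − 1769/54657·(0.993800+0.965300+0.937900+0.892800+0.852800))/(1+1769/54657) = 8231/10000 ≈ 0.823100

1 1 4969/5000
2 2 9653/10000
3 3 9379/10000
4 4 558/625
5 5 533/625
6 6 8231/10000
DF(5y) = 533/625 ≈ 0.852800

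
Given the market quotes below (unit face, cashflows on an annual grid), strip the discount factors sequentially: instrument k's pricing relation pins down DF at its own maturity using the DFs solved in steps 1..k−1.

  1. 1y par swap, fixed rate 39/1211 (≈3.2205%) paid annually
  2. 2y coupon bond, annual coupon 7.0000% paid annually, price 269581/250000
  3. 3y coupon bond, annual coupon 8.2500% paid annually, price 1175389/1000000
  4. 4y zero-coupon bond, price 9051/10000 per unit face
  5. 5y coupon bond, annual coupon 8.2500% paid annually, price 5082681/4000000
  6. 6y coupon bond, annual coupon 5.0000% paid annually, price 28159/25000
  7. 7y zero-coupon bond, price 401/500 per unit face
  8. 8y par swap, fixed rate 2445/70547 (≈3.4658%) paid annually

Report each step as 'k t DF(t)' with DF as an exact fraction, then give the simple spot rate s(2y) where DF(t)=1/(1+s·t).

1 1 1211/1250
2 2 2361/2500
3 3 47/50
4 4 9051/10000
5 5 4437/5000
6 6 1703/2000
7 7 401/500
8 8 1511/2000
s(2y) = (1/(2361/2500) − 1)/(2) = 139/4722 ≈ 2.9437%

step 1 [1y] swap r/1=39/1211: DF=(1 − 39/1211·(0))/(1+39/1211) = 1211/1250 ≈ 0.968800
step 2 [2y] bond c/1=7/100: DF=(269581/250000 − 7/100·(0.968800))/(1+7/100) = 2361/2500 ≈ 0.944400
step 3 [3y] bond c/1=33/400: DF=(1175389/1000000 − 33/400·(0.968800+0.944400))/(1+33/400) = 47/50 ≈ 0.940000
step 4 [4y] zero: DF = P = 9051/10000 ≈ 0.905100
step 5 [5y] bond c/1=33/400: DF=(5082681/4000000 − 33/400·(0.968800+0.944400+0.940000+0.905100))/(1+33/400) = 4437/5000 ≈ 0.887400
step 6 [6y] bond c/1=1/20: DF=(28159/25000 − 1/20·(0.968800+0.944400+0.940000+0.905100+0.887400))/(1+1/20) = 1703/2000 ≈ 0.851500
step 7 [7y] zero: DF = P = 401/500 ≈ 0.802000
step 8 [8y] swap r/1=2445/70547: DF=(1 − 2445/70547·(0.968800+0.944400+0.940000+0.905100+0.887400+0.851500+0.802000))/(1+2445/70547) = 1511/2000 ≈ 0.755500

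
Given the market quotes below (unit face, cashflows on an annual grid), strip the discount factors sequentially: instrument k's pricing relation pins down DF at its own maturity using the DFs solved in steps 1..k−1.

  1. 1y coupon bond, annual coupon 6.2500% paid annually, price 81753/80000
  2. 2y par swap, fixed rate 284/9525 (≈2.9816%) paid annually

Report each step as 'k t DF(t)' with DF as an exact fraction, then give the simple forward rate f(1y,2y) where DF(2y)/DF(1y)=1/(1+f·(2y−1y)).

1 1 4809/5000
2 2 1179/1250
f(1y,2y) = ((4809/5000)/(1179/1250) − 1)/(1) = 31/1572 ≈ 1.9720%

step 1 [1y] bond c/1=1/16: DF=(81753/80000 − 1/16·(0))/(1+1/16) = 4809/5000 ≈ 0.961800
step 2 [2y] swap r/1=284/9525: DF=(1 − 284/9525·(0.961800))/(1+284/9525) = 1179/1250 ≈ 0.943200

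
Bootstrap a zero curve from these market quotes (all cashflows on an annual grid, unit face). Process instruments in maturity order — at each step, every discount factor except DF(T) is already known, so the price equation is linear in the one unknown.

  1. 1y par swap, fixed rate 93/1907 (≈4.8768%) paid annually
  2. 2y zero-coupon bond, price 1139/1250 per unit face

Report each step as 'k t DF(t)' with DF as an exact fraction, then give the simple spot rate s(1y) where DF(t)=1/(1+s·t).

step 1 [1y] swap r/1=93/1907: DF=(1 − 93/1907·(0))/(1+93/1907) = 1907/2000 ≈ 0.953500
step 2 [2y] zero: DF = P = 1139/1250 ≈ 0.911200

1 1 1907/2000
2 2 1139/1250
s(1y) = (1/(1907/2000) − 1)/(1) = 93/1907 ≈ 4.8768%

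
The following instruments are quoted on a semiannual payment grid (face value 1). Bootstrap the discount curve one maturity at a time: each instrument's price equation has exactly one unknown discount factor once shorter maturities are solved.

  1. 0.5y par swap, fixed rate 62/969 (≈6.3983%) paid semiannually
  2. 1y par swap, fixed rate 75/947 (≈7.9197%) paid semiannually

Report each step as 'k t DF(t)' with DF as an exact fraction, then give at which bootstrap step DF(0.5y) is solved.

1 1/2 969/1000
2 1 37/40
DF(0.5y) is solved at step 1

step 1 [0.5y] swap r/2=31/969: DF=(1 − 31/969·(0))/(1+31/969) = 969/1000 ≈ 0.969000
step 2 [1y] swap r/2=75/1894: DF=(1 − 75/1894·(0.969000))/(1+75/1894) = 37/40 ≈ 0.925000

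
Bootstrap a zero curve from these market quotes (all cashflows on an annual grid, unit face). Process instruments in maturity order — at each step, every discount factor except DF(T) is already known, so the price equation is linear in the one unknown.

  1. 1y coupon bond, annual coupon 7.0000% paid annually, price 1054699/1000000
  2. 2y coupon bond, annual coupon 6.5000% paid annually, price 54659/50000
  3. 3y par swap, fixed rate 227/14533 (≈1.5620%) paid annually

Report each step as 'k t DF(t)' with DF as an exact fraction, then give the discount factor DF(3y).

step 1 [1y] bond c/1=7/100: DF=(1054699/1000000 − 7/100·(0))/(1+7/100) = 9857/10000 ≈ 0.985700
step 2 [2y] bond c/1=13/200: DF=(54659/50000 − 13/200·(0.985700))/(1+13/200) = 9663/10000 ≈ 0.966300
step 3 [3y] swap r/1=227/14533: DF=(1 − 227/14533·(0.985700+0.966300))/(1+227/14533) = 4773/5000 ≈ 0.954600

1 1 9857/10000
2 2 9663/10000
3 3 4773/5000
DF(3y) = 4773/5000 ≈ 0.954600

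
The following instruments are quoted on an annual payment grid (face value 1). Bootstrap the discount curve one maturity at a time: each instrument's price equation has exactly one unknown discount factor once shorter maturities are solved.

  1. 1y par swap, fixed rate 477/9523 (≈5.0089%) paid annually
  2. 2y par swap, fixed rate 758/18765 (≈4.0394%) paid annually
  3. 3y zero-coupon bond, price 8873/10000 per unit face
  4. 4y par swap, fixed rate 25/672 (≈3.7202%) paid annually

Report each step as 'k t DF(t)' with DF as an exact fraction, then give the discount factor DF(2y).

step 1 [1y] swap r/1=477/9523: DF=(1 − 477/9523·(0))/(1+477/9523) = 9523/10000 ≈ 0.952300
step 2 [2y] swap r/1=758/18765: DF=(1 − 758/18765·(0.952300))/(1+758/18765) = 4621/5000 ≈ 0.924200
step 3 [3y] zero: DF = P = 8873/10000 ≈ 0.887300
step 4 [4y] swap r/1=25/672: DF=(1 − 25/672·(0.952300+0.924200+0.887300))/(1+25/672) = 173/200 ≈ 0.865000

1 1 9523/10000
2 2 4621/5000
3 3 8873/10000
4 4 173/200
DF(2y) = 4621/5000 ≈ 0.924200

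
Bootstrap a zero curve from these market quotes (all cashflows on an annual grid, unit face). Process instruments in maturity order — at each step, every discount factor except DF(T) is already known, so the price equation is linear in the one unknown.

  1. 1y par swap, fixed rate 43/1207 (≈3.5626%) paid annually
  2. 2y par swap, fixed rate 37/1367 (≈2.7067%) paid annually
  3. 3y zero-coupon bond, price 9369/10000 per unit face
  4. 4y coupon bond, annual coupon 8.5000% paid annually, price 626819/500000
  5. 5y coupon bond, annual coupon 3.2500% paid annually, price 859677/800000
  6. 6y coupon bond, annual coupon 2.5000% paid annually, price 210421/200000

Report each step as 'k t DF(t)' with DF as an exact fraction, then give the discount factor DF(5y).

step 1 [1y] swap r/1=43/1207: DF=(1 − 43/1207·(0))/(1+43/1207) = 1207/1250 ≈ 0.965600
step 2 [2y] swap r/1=37/1367: DF=(1 − 37/1367·(0.965600))/(1+37/1367) = 4741/5000 ≈ 0.948200
step 3 [3y] zero: DF = P = 9369/10000 ≈ 0.936900
step 4 [4y] bond c/1=17/200: DF=(626819/500000 − 17/200·(0.965600+0.948200+0.936900))/(1+17/200) = 9321/10000 ≈ 0.932100
step 5 [5y] bond c/1=13/400: DF=(859677/800000 − 13/400·(0.965600+0.948200+0.936900+0.932100))/(1+13/400) = 9217/10000 ≈ 0.921700
step 6 [6y] bond c/1=1/40: DF=(210421/200000 − 1/40·(0.965600+0.948200+0.936900+0.932100+0.921700))/(1+1/40) = 9117/10000 ≈ 0.911700

1 1 1207/1250
2 2 4741/5000
3 3 9369/10000
4 4 9321/10000
5 5 9217/10000
6 6 9117/10000
DF(5y) = 9217/10000 ≈ 0.921700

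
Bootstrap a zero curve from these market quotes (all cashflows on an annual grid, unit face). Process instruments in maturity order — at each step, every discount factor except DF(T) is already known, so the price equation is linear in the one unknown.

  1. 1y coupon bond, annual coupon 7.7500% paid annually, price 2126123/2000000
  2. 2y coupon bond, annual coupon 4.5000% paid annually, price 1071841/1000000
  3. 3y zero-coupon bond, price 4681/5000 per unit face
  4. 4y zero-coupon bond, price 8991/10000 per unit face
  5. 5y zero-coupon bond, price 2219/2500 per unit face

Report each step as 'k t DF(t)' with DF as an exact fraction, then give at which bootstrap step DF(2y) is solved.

step 1 [1y] bond c/1=31/400: DF=(2126123/2000000 − 31/400·(0))/(1+31/400) = 4933/5000 ≈ 0.986600
step 2 [2y] bond c/1=9/200: DF=(1071841/1000000 − 9/200·(0.986600))/(1+9/200) = 1229/1250 ≈ 0.983200
step 3 [3y] zero: DF = P = 4681/5000 ≈ 0.936200
step 4 [4y] zero: DF = P = 8991/10000 ≈ 0.899100
step 5 [5y] zero: DF = P = 2219/2500 ≈ 0.887600

1 1 4933/5000
2 2 1229/1250
3 3 4681/5000
4 4 8991/10000
5 5 2219/2500
DF(2y) is solved at step 2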